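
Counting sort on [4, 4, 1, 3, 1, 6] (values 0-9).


Input: [4, 4, 1, 3, 1, 6]
Counts: [0, 2, 0, 1, 2, 0, 1, 0, 0, 0]

Sorted: [1, 1, 3, 4, 4, 6]


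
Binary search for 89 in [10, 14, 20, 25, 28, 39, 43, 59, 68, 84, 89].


Step 1: lo=0, hi=10, mid=5, val=39
Step 2: lo=6, hi=10, mid=8, val=68
Step 3: lo=9, hi=10, mid=9, val=84
Step 4: lo=10, hi=10, mid=10, val=89

Found at index 10


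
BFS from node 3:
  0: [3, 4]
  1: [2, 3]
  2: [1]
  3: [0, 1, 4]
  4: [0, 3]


Visit 3, enqueue [0, 1, 4]
Visit 0, enqueue []
Visit 1, enqueue [2]
Visit 4, enqueue []
Visit 2, enqueue []

BFS order: [3, 0, 1, 4, 2]


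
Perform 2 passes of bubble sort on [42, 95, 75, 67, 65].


Initial: [42, 95, 75, 67, 65]
Pass 1: [42, 75, 67, 65, 95] (3 swaps)
Pass 2: [42, 67, 65, 75, 95] (2 swaps)

After 2 passes: [42, 67, 65, 75, 95]


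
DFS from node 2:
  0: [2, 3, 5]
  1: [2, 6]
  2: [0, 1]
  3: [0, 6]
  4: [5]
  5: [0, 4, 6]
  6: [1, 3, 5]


Visit 2, push [1, 0]
Visit 0, push [5, 3]
Visit 3, push [6]
Visit 6, push [5, 1]
Visit 1, push []
Visit 5, push [4]
Visit 4, push []

DFS order: [2, 0, 3, 6, 1, 5, 4]


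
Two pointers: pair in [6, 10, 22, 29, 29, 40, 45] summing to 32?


lo=0(6)+hi=6(45)=51
lo=0(6)+hi=5(40)=46
lo=0(6)+hi=4(29)=35
lo=0(6)+hi=3(29)=35
lo=0(6)+hi=2(22)=28
lo=1(10)+hi=2(22)=32

Yes: 10+22=32


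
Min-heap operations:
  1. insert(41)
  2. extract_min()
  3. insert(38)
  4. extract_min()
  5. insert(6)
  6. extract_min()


insert(41) -> [41]
extract_min()->41, []
insert(38) -> [38]
extract_min()->38, []
insert(6) -> [6]
extract_min()->6, []

Final heap: []


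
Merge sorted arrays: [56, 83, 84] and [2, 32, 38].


Take 2 from B
Take 32 from B
Take 38 from B

Merged: [2, 32, 38, 56, 83, 84]


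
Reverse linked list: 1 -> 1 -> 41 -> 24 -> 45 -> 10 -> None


Step 1: curr=1, set curr.next=prev(None) | reversed so far: 1
Step 2: curr=1, set curr.next=prev(1) | reversed so far: 1 -> 1
Step 3: curr=41, set curr.next=prev(1) | reversed so far: 41 -> 1 -> 1
Step 4: curr=24, set curr.next=prev(41) | reversed so far: 24 -> 41 -> 1 -> 1
Step 5: curr=45, set curr.next=prev(24) | reversed so far: 45 -> 24 -> 41 -> 1 -> 1
Step 6: curr=10, set curr.next=prev(45) | reversed so far: 10 -> 45 -> 24 -> 41 -> 1 -> 1

10 -> 45 -> 24 -> 41 -> 1 -> 1 -> None


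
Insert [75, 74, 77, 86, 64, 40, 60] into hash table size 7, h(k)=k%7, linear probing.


Insert 75: h=5 -> slot 5
Insert 74: h=4 -> slot 4
Insert 77: h=0 -> slot 0
Insert 86: h=2 -> slot 2
Insert 64: h=1 -> slot 1
Insert 40: h=5, 1 probes -> slot 6
Insert 60: h=4, 6 probes -> slot 3

Table: [77, 64, 86, 60, 74, 75, 40]


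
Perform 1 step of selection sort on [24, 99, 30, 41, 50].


Initial: [24, 99, 30, 41, 50]
Step 1: min=24 at 0
  Swap: [24, 99, 30, 41, 50]

After 1 step: [24, 99, 30, 41, 50]


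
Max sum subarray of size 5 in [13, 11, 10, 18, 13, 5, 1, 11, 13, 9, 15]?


[0:5]: 65
[1:6]: 57
[2:7]: 47
[3:8]: 48
[4:9]: 43
[5:10]: 39
[6:11]: 49

Max: 65 at [0:5]


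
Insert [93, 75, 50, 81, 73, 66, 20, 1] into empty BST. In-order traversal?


Insert 93: root
Insert 75: L from 93
Insert 50: L from 93 -> L from 75
Insert 81: L from 93 -> R from 75
Insert 73: L from 93 -> L from 75 -> R from 50
Insert 66: L from 93 -> L from 75 -> R from 50 -> L from 73
Insert 20: L from 93 -> L from 75 -> L from 50
Insert 1: L from 93 -> L from 75 -> L from 50 -> L from 20

In-order: [1, 20, 50, 66, 73, 75, 81, 93]


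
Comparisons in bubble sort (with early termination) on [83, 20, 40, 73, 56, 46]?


Algorithm: bubble sort (with early termination)
Input: [83, 20, 40, 73, 56, 46]
Sorted: [20, 40, 46, 56, 73, 83]

14


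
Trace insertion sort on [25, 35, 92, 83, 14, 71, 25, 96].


Initial: [25, 35, 92, 83, 14, 71, 25, 96]
Insert 35: [25, 35, 92, 83, 14, 71, 25, 96]
Insert 92: [25, 35, 92, 83, 14, 71, 25, 96]
Insert 83: [25, 35, 83, 92, 14, 71, 25, 96]
Insert 14: [14, 25, 35, 83, 92, 71, 25, 96]
Insert 71: [14, 25, 35, 71, 83, 92, 25, 96]
Insert 25: [14, 25, 25, 35, 71, 83, 92, 96]
Insert 96: [14, 25, 25, 35, 71, 83, 92, 96]

Sorted: [14, 25, 25, 35, 71, 83, 92, 96]


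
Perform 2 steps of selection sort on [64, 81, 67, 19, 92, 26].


Initial: [64, 81, 67, 19, 92, 26]
Step 1: min=19 at 3
  Swap: [19, 81, 67, 64, 92, 26]
Step 2: min=26 at 5
  Swap: [19, 26, 67, 64, 92, 81]

After 2 steps: [19, 26, 67, 64, 92, 81]


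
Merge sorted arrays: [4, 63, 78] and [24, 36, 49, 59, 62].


Take 4 from A
Take 24 from B
Take 36 from B
Take 49 from B
Take 59 from B
Take 62 from B

Merged: [4, 24, 36, 49, 59, 62, 63, 78]


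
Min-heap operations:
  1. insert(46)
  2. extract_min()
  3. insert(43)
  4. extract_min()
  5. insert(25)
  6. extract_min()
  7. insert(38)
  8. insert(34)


insert(46) -> [46]
extract_min()->46, []
insert(43) -> [43]
extract_min()->43, []
insert(25) -> [25]
extract_min()->25, []
insert(38) -> [38]
insert(34) -> [34, 38]

Final heap: [34, 38]


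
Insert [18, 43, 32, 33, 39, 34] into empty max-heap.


Insert 18: [18]
Insert 43: [43, 18]
Insert 32: [43, 18, 32]
Insert 33: [43, 33, 32, 18]
Insert 39: [43, 39, 32, 18, 33]
Insert 34: [43, 39, 34, 18, 33, 32]

Final heap: [43, 39, 34, 18, 33, 32]


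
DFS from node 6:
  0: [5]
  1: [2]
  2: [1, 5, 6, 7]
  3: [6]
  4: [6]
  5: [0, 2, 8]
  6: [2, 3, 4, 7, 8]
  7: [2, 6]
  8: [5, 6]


Visit 6, push [8, 7, 4, 3, 2]
Visit 2, push [7, 5, 1]
Visit 1, push []
Visit 5, push [8, 0]
Visit 0, push []
Visit 8, push []
Visit 7, push []
Visit 3, push []
Visit 4, push []

DFS order: [6, 2, 1, 5, 0, 8, 7, 3, 4]


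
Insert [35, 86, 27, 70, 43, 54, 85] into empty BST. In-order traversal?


Insert 35: root
Insert 86: R from 35
Insert 27: L from 35
Insert 70: R from 35 -> L from 86
Insert 43: R from 35 -> L from 86 -> L from 70
Insert 54: R from 35 -> L from 86 -> L from 70 -> R from 43
Insert 85: R from 35 -> L from 86 -> R from 70

In-order: [27, 35, 43, 54, 70, 85, 86]


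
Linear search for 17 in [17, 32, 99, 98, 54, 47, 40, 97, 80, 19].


i=0: 17==17 found!

Found at 0, 1 comps


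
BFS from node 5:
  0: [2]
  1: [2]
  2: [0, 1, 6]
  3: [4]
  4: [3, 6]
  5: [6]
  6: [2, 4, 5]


Visit 5, enqueue [6]
Visit 6, enqueue [2, 4]
Visit 2, enqueue [0, 1]
Visit 4, enqueue [3]
Visit 0, enqueue []
Visit 1, enqueue []
Visit 3, enqueue []

BFS order: [5, 6, 2, 4, 0, 1, 3]


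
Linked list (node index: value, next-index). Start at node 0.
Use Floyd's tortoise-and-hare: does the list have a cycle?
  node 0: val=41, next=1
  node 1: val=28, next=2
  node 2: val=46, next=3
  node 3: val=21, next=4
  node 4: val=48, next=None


Floyd's tortoise (slow, +1) and hare (fast, +2):
  init: slow=0, fast=0
  step 1: slow=1, fast=2
  step 2: slow=2, fast=4
  step 3: fast -> None, no cycle

Cycle: no


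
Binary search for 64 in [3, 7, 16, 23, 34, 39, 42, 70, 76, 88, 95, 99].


Step 1: lo=0, hi=11, mid=5, val=39
Step 2: lo=6, hi=11, mid=8, val=76
Step 3: lo=6, hi=7, mid=6, val=42
Step 4: lo=7, hi=7, mid=7, val=70

Not found


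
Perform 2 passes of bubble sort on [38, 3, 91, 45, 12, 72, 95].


Initial: [38, 3, 91, 45, 12, 72, 95]
Pass 1: [3, 38, 45, 12, 72, 91, 95] (4 swaps)
Pass 2: [3, 38, 12, 45, 72, 91, 95] (1 swaps)

After 2 passes: [3, 38, 12, 45, 72, 91, 95]


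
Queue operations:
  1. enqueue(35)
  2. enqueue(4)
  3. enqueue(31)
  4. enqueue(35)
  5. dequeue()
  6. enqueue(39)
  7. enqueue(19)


enqueue(35) -> [35]
enqueue(4) -> [35, 4]
enqueue(31) -> [35, 4, 31]
enqueue(35) -> [35, 4, 31, 35]
dequeue()->35, [4, 31, 35]
enqueue(39) -> [4, 31, 35, 39]
enqueue(19) -> [4, 31, 35, 39, 19]

Final queue: [4, 31, 35, 39, 19]


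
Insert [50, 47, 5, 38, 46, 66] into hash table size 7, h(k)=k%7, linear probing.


Insert 50: h=1 -> slot 1
Insert 47: h=5 -> slot 5
Insert 5: h=5, 1 probes -> slot 6
Insert 38: h=3 -> slot 3
Insert 46: h=4 -> slot 4
Insert 66: h=3, 4 probes -> slot 0

Table: [66, 50, None, 38, 46, 47, 5]


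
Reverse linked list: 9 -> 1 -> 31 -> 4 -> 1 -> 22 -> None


Step 1: curr=9, set curr.next=prev(None) | reversed so far: 9
Step 2: curr=1, set curr.next=prev(9) | reversed so far: 1 -> 9
Step 3: curr=31, set curr.next=prev(1) | reversed so far: 31 -> 1 -> 9
Step 4: curr=4, set curr.next=prev(31) | reversed so far: 4 -> 31 -> 1 -> 9
Step 5: curr=1, set curr.next=prev(4) | reversed so far: 1 -> 4 -> 31 -> 1 -> 9
Step 6: curr=22, set curr.next=prev(1) | reversed so far: 22 -> 1 -> 4 -> 31 -> 1 -> 9

22 -> 1 -> 4 -> 31 -> 1 -> 9 -> None


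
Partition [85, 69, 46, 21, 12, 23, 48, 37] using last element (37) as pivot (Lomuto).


Pivot: 37
  21 <= 37: swap -> [21, 69, 46, 85, 12, 23, 48, 37]
  12 <= 37: swap -> [21, 12, 46, 85, 69, 23, 48, 37]
  23 <= 37: swap -> [21, 12, 23, 85, 69, 46, 48, 37]
Place pivot at 3: [21, 12, 23, 37, 69, 46, 48, 85]

Partitioned: [21, 12, 23, 37, 69, 46, 48, 85]


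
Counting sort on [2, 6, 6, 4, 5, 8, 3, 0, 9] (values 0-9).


Input: [2, 6, 6, 4, 5, 8, 3, 0, 9]
Counts: [1, 0, 1, 1, 1, 1, 2, 0, 1, 1]

Sorted: [0, 2, 3, 4, 5, 6, 6, 8, 9]


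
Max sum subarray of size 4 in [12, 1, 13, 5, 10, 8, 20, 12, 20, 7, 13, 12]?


[0:4]: 31
[1:5]: 29
[2:6]: 36
[3:7]: 43
[4:8]: 50
[5:9]: 60
[6:10]: 59
[7:11]: 52
[8:12]: 52

Max: 60 at [5:9]


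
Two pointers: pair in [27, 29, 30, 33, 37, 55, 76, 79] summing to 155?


lo=0(27)+hi=7(79)=106
lo=1(29)+hi=7(79)=108
lo=2(30)+hi=7(79)=109
lo=3(33)+hi=7(79)=112
lo=4(37)+hi=7(79)=116
lo=5(55)+hi=7(79)=134
lo=6(76)+hi=7(79)=155

Yes: 76+79=155


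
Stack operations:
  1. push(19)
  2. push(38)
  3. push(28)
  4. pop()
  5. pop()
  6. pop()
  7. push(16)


push(19) -> [19]
push(38) -> [19, 38]
push(28) -> [19, 38, 28]
pop()->28, [19, 38]
pop()->38, [19]
pop()->19, []
push(16) -> [16]

Final stack: [16]


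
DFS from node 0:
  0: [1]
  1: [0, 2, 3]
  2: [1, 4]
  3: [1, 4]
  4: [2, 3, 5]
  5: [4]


Visit 0, push [1]
Visit 1, push [3, 2]
Visit 2, push [4]
Visit 4, push [5, 3]
Visit 3, push []
Visit 5, push []

DFS order: [0, 1, 2, 4, 3, 5]


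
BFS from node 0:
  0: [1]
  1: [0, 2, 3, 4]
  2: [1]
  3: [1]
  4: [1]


Visit 0, enqueue [1]
Visit 1, enqueue [2, 3, 4]
Visit 2, enqueue []
Visit 3, enqueue []
Visit 4, enqueue []

BFS order: [0, 1, 2, 3, 4]


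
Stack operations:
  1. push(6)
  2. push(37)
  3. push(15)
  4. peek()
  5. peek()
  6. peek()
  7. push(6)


push(6) -> [6]
push(37) -> [6, 37]
push(15) -> [6, 37, 15]
peek()->15
peek()->15
peek()->15
push(6) -> [6, 37, 15, 6]

Final stack: [6, 37, 15, 6]


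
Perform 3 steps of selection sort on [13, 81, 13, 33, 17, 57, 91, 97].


Initial: [13, 81, 13, 33, 17, 57, 91, 97]
Step 1: min=13 at 0
  Swap: [13, 81, 13, 33, 17, 57, 91, 97]
Step 2: min=13 at 2
  Swap: [13, 13, 81, 33, 17, 57, 91, 97]
Step 3: min=17 at 4
  Swap: [13, 13, 17, 33, 81, 57, 91, 97]

After 3 steps: [13, 13, 17, 33, 81, 57, 91, 97]


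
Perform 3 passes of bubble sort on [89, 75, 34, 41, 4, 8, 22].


Initial: [89, 75, 34, 41, 4, 8, 22]
Pass 1: [75, 34, 41, 4, 8, 22, 89] (6 swaps)
Pass 2: [34, 41, 4, 8, 22, 75, 89] (5 swaps)
Pass 3: [34, 4, 8, 22, 41, 75, 89] (3 swaps)

After 3 passes: [34, 4, 8, 22, 41, 75, 89]


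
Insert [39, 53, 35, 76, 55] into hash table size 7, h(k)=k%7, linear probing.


Insert 39: h=4 -> slot 4
Insert 53: h=4, 1 probes -> slot 5
Insert 35: h=0 -> slot 0
Insert 76: h=6 -> slot 6
Insert 55: h=6, 2 probes -> slot 1

Table: [35, 55, None, None, 39, 53, 76]


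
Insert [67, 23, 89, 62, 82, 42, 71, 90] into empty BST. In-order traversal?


Insert 67: root
Insert 23: L from 67
Insert 89: R from 67
Insert 62: L from 67 -> R from 23
Insert 82: R from 67 -> L from 89
Insert 42: L from 67 -> R from 23 -> L from 62
Insert 71: R from 67 -> L from 89 -> L from 82
Insert 90: R from 67 -> R from 89

In-order: [23, 42, 62, 67, 71, 82, 89, 90]


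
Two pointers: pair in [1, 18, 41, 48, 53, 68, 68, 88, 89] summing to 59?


lo=0(1)+hi=8(89)=90
lo=0(1)+hi=7(88)=89
lo=0(1)+hi=6(68)=69
lo=0(1)+hi=5(68)=69
lo=0(1)+hi=4(53)=54
lo=1(18)+hi=4(53)=71
lo=1(18)+hi=3(48)=66
lo=1(18)+hi=2(41)=59

Yes: 18+41=59


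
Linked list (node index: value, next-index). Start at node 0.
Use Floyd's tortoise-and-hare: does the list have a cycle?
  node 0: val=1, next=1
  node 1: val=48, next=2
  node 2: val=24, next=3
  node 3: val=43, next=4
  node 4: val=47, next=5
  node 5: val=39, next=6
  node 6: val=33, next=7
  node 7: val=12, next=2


Floyd's tortoise (slow, +1) and hare (fast, +2):
  init: slow=0, fast=0
  step 1: slow=1, fast=2
  step 2: slow=2, fast=4
  step 3: slow=3, fast=6
  step 4: slow=4, fast=2
  step 5: slow=5, fast=4
  step 6: slow=6, fast=6
  slow == fast at node 6: cycle detected

Cycle: yes


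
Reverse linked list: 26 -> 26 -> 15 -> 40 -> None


Step 1: curr=26, set curr.next=prev(None) | reversed so far: 26
Step 2: curr=26, set curr.next=prev(26) | reversed so far: 26 -> 26
Step 3: curr=15, set curr.next=prev(26) | reversed so far: 15 -> 26 -> 26
Step 4: curr=40, set curr.next=prev(15) | reversed so far: 40 -> 15 -> 26 -> 26

40 -> 15 -> 26 -> 26 -> None


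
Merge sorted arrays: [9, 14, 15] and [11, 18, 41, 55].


Take 9 from A
Take 11 from B
Take 14 from A
Take 15 from A

Merged: [9, 11, 14, 15, 18, 41, 55]


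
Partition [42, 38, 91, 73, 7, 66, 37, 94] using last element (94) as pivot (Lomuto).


Pivot: 94
  42 <= 94: advance i (no swap)
  38 <= 94: advance i (no swap)
  91 <= 94: advance i (no swap)
  73 <= 94: advance i (no swap)
  7 <= 94: advance i (no swap)
  66 <= 94: advance i (no swap)
  37 <= 94: advance i (no swap)
Place pivot at 7: [42, 38, 91, 73, 7, 66, 37, 94]

Partitioned: [42, 38, 91, 73, 7, 66, 37, 94]


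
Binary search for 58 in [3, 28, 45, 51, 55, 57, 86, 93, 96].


Step 1: lo=0, hi=8, mid=4, val=55
Step 2: lo=5, hi=8, mid=6, val=86
Step 3: lo=5, hi=5, mid=5, val=57

Not found


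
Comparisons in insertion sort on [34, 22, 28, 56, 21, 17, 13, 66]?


Algorithm: insertion sort
Input: [34, 22, 28, 56, 21, 17, 13, 66]
Sorted: [13, 17, 21, 22, 28, 34, 56, 66]

20


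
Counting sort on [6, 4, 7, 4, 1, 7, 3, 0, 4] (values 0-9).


Input: [6, 4, 7, 4, 1, 7, 3, 0, 4]
Counts: [1, 1, 0, 1, 3, 0, 1, 2, 0, 0]

Sorted: [0, 1, 3, 4, 4, 4, 6, 7, 7]


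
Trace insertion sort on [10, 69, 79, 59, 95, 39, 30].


Initial: [10, 69, 79, 59, 95, 39, 30]
Insert 69: [10, 69, 79, 59, 95, 39, 30]
Insert 79: [10, 69, 79, 59, 95, 39, 30]
Insert 59: [10, 59, 69, 79, 95, 39, 30]
Insert 95: [10, 59, 69, 79, 95, 39, 30]
Insert 39: [10, 39, 59, 69, 79, 95, 30]
Insert 30: [10, 30, 39, 59, 69, 79, 95]

Sorted: [10, 30, 39, 59, 69, 79, 95]


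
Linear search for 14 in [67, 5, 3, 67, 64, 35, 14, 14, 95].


i=0: 67!=14
i=1: 5!=14
i=2: 3!=14
i=3: 67!=14
i=4: 64!=14
i=5: 35!=14
i=6: 14==14 found!

Found at 6, 7 comps


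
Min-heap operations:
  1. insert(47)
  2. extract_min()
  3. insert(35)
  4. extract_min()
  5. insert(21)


insert(47) -> [47]
extract_min()->47, []
insert(35) -> [35]
extract_min()->35, []
insert(21) -> [21]

Final heap: [21]


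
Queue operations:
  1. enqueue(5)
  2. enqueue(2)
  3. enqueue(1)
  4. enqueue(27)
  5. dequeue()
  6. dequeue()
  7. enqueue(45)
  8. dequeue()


enqueue(5) -> [5]
enqueue(2) -> [5, 2]
enqueue(1) -> [5, 2, 1]
enqueue(27) -> [5, 2, 1, 27]
dequeue()->5, [2, 1, 27]
dequeue()->2, [1, 27]
enqueue(45) -> [1, 27, 45]
dequeue()->1, [27, 45]

Final queue: [27, 45]


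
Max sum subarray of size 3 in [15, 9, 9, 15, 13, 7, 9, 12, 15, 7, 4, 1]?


[0:3]: 33
[1:4]: 33
[2:5]: 37
[3:6]: 35
[4:7]: 29
[5:8]: 28
[6:9]: 36
[7:10]: 34
[8:11]: 26
[9:12]: 12

Max: 37 at [2:5]


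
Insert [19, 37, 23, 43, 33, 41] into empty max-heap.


Insert 19: [19]
Insert 37: [37, 19]
Insert 23: [37, 19, 23]
Insert 43: [43, 37, 23, 19]
Insert 33: [43, 37, 23, 19, 33]
Insert 41: [43, 37, 41, 19, 33, 23]

Final heap: [43, 37, 41, 19, 33, 23]


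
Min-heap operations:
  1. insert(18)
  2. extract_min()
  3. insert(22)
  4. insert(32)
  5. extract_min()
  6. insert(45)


insert(18) -> [18]
extract_min()->18, []
insert(22) -> [22]
insert(32) -> [22, 32]
extract_min()->22, [32]
insert(45) -> [32, 45]

Final heap: [32, 45]


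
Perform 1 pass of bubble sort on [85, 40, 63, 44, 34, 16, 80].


Initial: [85, 40, 63, 44, 34, 16, 80]
Pass 1: [40, 63, 44, 34, 16, 80, 85] (6 swaps)

After 1 pass: [40, 63, 44, 34, 16, 80, 85]


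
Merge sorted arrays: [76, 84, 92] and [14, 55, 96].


Take 14 from B
Take 55 from B
Take 76 from A
Take 84 from A
Take 92 from A

Merged: [14, 55, 76, 84, 92, 96]


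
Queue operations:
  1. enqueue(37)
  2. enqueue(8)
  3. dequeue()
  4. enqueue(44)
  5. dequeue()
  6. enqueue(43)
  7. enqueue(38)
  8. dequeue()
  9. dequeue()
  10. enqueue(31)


enqueue(37) -> [37]
enqueue(8) -> [37, 8]
dequeue()->37, [8]
enqueue(44) -> [8, 44]
dequeue()->8, [44]
enqueue(43) -> [44, 43]
enqueue(38) -> [44, 43, 38]
dequeue()->44, [43, 38]
dequeue()->43, [38]
enqueue(31) -> [38, 31]

Final queue: [38, 31]


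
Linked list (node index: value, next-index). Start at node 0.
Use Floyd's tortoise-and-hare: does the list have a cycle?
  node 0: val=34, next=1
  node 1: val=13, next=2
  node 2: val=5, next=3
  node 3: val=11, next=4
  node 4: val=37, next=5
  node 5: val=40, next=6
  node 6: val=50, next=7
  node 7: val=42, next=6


Floyd's tortoise (slow, +1) and hare (fast, +2):
  init: slow=0, fast=0
  step 1: slow=1, fast=2
  step 2: slow=2, fast=4
  step 3: slow=3, fast=6
  step 4: slow=4, fast=6
  step 5: slow=5, fast=6
  step 6: slow=6, fast=6
  slow == fast at node 6: cycle detected

Cycle: yes


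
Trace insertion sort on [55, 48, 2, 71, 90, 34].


Initial: [55, 48, 2, 71, 90, 34]
Insert 48: [48, 55, 2, 71, 90, 34]
Insert 2: [2, 48, 55, 71, 90, 34]
Insert 71: [2, 48, 55, 71, 90, 34]
Insert 90: [2, 48, 55, 71, 90, 34]
Insert 34: [2, 34, 48, 55, 71, 90]

Sorted: [2, 34, 48, 55, 71, 90]


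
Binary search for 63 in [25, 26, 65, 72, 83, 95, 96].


Step 1: lo=0, hi=6, mid=3, val=72
Step 2: lo=0, hi=2, mid=1, val=26
Step 3: lo=2, hi=2, mid=2, val=65

Not found


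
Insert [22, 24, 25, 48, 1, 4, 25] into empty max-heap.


Insert 22: [22]
Insert 24: [24, 22]
Insert 25: [25, 22, 24]
Insert 48: [48, 25, 24, 22]
Insert 1: [48, 25, 24, 22, 1]
Insert 4: [48, 25, 24, 22, 1, 4]
Insert 25: [48, 25, 25, 22, 1, 4, 24]

Final heap: [48, 25, 25, 22, 1, 4, 24]


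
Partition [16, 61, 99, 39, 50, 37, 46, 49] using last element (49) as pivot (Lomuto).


Pivot: 49
  16 <= 49: advance i (no swap)
  39 <= 49: swap -> [16, 39, 99, 61, 50, 37, 46, 49]
  37 <= 49: swap -> [16, 39, 37, 61, 50, 99, 46, 49]
  46 <= 49: swap -> [16, 39, 37, 46, 50, 99, 61, 49]
Place pivot at 4: [16, 39, 37, 46, 49, 99, 61, 50]

Partitioned: [16, 39, 37, 46, 49, 99, 61, 50]


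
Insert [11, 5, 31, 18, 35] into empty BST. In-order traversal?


Insert 11: root
Insert 5: L from 11
Insert 31: R from 11
Insert 18: R from 11 -> L from 31
Insert 35: R from 11 -> R from 31

In-order: [5, 11, 18, 31, 35]


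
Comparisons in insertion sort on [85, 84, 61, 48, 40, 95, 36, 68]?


Algorithm: insertion sort
Input: [85, 84, 61, 48, 40, 95, 36, 68]
Sorted: [36, 40, 48, 61, 68, 84, 85, 95]

21


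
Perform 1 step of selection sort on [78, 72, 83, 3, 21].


Initial: [78, 72, 83, 3, 21]
Step 1: min=3 at 3
  Swap: [3, 72, 83, 78, 21]

After 1 step: [3, 72, 83, 78, 21]


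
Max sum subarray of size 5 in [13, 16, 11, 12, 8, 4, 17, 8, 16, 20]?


[0:5]: 60
[1:6]: 51
[2:7]: 52
[3:8]: 49
[4:9]: 53
[5:10]: 65

Max: 65 at [5:10]


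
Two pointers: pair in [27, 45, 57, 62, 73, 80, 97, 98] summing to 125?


lo=0(27)+hi=7(98)=125

Yes: 27+98=125


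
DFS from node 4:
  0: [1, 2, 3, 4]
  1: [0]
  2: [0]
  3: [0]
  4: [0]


Visit 4, push [0]
Visit 0, push [3, 2, 1]
Visit 1, push []
Visit 2, push []
Visit 3, push []

DFS order: [4, 0, 1, 2, 3]


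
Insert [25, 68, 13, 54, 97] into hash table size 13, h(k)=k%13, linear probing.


Insert 25: h=12 -> slot 12
Insert 68: h=3 -> slot 3
Insert 13: h=0 -> slot 0
Insert 54: h=2 -> slot 2
Insert 97: h=6 -> slot 6

Table: [13, None, 54, 68, None, None, 97, None, None, None, None, None, 25]


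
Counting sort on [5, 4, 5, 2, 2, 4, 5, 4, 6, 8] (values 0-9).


Input: [5, 4, 5, 2, 2, 4, 5, 4, 6, 8]
Counts: [0, 0, 2, 0, 3, 3, 1, 0, 1, 0]

Sorted: [2, 2, 4, 4, 4, 5, 5, 5, 6, 8]


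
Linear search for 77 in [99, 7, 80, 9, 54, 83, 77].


i=0: 99!=77
i=1: 7!=77
i=2: 80!=77
i=3: 9!=77
i=4: 54!=77
i=5: 83!=77
i=6: 77==77 found!

Found at 6, 7 comps


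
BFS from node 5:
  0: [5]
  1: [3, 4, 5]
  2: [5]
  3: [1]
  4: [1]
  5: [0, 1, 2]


Visit 5, enqueue [0, 1, 2]
Visit 0, enqueue []
Visit 1, enqueue [3, 4]
Visit 2, enqueue []
Visit 3, enqueue []
Visit 4, enqueue []

BFS order: [5, 0, 1, 2, 3, 4]


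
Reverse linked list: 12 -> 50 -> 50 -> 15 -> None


Step 1: curr=12, set curr.next=prev(None) | reversed so far: 12
Step 2: curr=50, set curr.next=prev(12) | reversed so far: 50 -> 12
Step 3: curr=50, set curr.next=prev(50) | reversed so far: 50 -> 50 -> 12
Step 4: curr=15, set curr.next=prev(50) | reversed so far: 15 -> 50 -> 50 -> 12

15 -> 50 -> 50 -> 12 -> None


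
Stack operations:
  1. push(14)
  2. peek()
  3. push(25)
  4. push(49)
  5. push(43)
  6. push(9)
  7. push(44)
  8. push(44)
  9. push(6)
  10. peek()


push(14) -> [14]
peek()->14
push(25) -> [14, 25]
push(49) -> [14, 25, 49]
push(43) -> [14, 25, 49, 43]
push(9) -> [14, 25, 49, 43, 9]
push(44) -> [14, 25, 49, 43, 9, 44]
push(44) -> [14, 25, 49, 43, 9, 44, 44]
push(6) -> [14, 25, 49, 43, 9, 44, 44, 6]
peek()->6

Final stack: [14, 25, 49, 43, 9, 44, 44, 6]


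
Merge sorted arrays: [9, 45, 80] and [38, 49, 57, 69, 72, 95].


Take 9 from A
Take 38 from B
Take 45 from A
Take 49 from B
Take 57 from B
Take 69 from B
Take 72 from B
Take 80 from A

Merged: [9, 38, 45, 49, 57, 69, 72, 80, 95]


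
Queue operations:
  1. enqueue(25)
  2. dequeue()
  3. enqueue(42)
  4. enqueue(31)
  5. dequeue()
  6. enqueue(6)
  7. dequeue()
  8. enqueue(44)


enqueue(25) -> [25]
dequeue()->25, []
enqueue(42) -> [42]
enqueue(31) -> [42, 31]
dequeue()->42, [31]
enqueue(6) -> [31, 6]
dequeue()->31, [6]
enqueue(44) -> [6, 44]

Final queue: [6, 44]


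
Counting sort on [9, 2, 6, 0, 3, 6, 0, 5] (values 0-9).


Input: [9, 2, 6, 0, 3, 6, 0, 5]
Counts: [2, 0, 1, 1, 0, 1, 2, 0, 0, 1]

Sorted: [0, 0, 2, 3, 5, 6, 6, 9]


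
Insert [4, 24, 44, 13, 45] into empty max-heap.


Insert 4: [4]
Insert 24: [24, 4]
Insert 44: [44, 4, 24]
Insert 13: [44, 13, 24, 4]
Insert 45: [45, 44, 24, 4, 13]

Final heap: [45, 44, 24, 4, 13]


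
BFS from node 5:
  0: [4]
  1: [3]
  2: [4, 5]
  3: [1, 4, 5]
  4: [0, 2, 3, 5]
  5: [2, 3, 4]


Visit 5, enqueue [2, 3, 4]
Visit 2, enqueue []
Visit 3, enqueue [1]
Visit 4, enqueue [0]
Visit 1, enqueue []
Visit 0, enqueue []

BFS order: [5, 2, 3, 4, 1, 0]


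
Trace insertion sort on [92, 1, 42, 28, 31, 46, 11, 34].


Initial: [92, 1, 42, 28, 31, 46, 11, 34]
Insert 1: [1, 92, 42, 28, 31, 46, 11, 34]
Insert 42: [1, 42, 92, 28, 31, 46, 11, 34]
Insert 28: [1, 28, 42, 92, 31, 46, 11, 34]
Insert 31: [1, 28, 31, 42, 92, 46, 11, 34]
Insert 46: [1, 28, 31, 42, 46, 92, 11, 34]
Insert 11: [1, 11, 28, 31, 42, 46, 92, 34]
Insert 34: [1, 11, 28, 31, 34, 42, 46, 92]

Sorted: [1, 11, 28, 31, 34, 42, 46, 92]


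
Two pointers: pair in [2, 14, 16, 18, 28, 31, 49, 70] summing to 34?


lo=0(2)+hi=7(70)=72
lo=0(2)+hi=6(49)=51
lo=0(2)+hi=5(31)=33
lo=1(14)+hi=5(31)=45
lo=1(14)+hi=4(28)=42
lo=1(14)+hi=3(18)=32
lo=2(16)+hi=3(18)=34

Yes: 16+18=34


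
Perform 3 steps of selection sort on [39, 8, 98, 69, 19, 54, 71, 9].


Initial: [39, 8, 98, 69, 19, 54, 71, 9]
Step 1: min=8 at 1
  Swap: [8, 39, 98, 69, 19, 54, 71, 9]
Step 2: min=9 at 7
  Swap: [8, 9, 98, 69, 19, 54, 71, 39]
Step 3: min=19 at 4
  Swap: [8, 9, 19, 69, 98, 54, 71, 39]

After 3 steps: [8, 9, 19, 69, 98, 54, 71, 39]


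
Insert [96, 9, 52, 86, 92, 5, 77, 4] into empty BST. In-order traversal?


Insert 96: root
Insert 9: L from 96
Insert 52: L from 96 -> R from 9
Insert 86: L from 96 -> R from 9 -> R from 52
Insert 92: L from 96 -> R from 9 -> R from 52 -> R from 86
Insert 5: L from 96 -> L from 9
Insert 77: L from 96 -> R from 9 -> R from 52 -> L from 86
Insert 4: L from 96 -> L from 9 -> L from 5

In-order: [4, 5, 9, 52, 77, 86, 92, 96]


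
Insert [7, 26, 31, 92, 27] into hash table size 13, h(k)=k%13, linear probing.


Insert 7: h=7 -> slot 7
Insert 26: h=0 -> slot 0
Insert 31: h=5 -> slot 5
Insert 92: h=1 -> slot 1
Insert 27: h=1, 1 probes -> slot 2

Table: [26, 92, 27, None, None, 31, None, 7, None, None, None, None, None]


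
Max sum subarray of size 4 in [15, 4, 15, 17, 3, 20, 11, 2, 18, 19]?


[0:4]: 51
[1:5]: 39
[2:6]: 55
[3:7]: 51
[4:8]: 36
[5:9]: 51
[6:10]: 50

Max: 55 at [2:6]


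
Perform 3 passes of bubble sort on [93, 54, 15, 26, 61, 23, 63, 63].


Initial: [93, 54, 15, 26, 61, 23, 63, 63]
Pass 1: [54, 15, 26, 61, 23, 63, 63, 93] (7 swaps)
Pass 2: [15, 26, 54, 23, 61, 63, 63, 93] (3 swaps)
Pass 3: [15, 26, 23, 54, 61, 63, 63, 93] (1 swaps)

After 3 passes: [15, 26, 23, 54, 61, 63, 63, 93]


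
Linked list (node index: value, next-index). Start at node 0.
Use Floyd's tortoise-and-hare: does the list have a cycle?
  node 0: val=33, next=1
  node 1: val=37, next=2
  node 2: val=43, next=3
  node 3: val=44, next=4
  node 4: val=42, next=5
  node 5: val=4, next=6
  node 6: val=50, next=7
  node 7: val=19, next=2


Floyd's tortoise (slow, +1) and hare (fast, +2):
  init: slow=0, fast=0
  step 1: slow=1, fast=2
  step 2: slow=2, fast=4
  step 3: slow=3, fast=6
  step 4: slow=4, fast=2
  step 5: slow=5, fast=4
  step 6: slow=6, fast=6
  slow == fast at node 6: cycle detected

Cycle: yes


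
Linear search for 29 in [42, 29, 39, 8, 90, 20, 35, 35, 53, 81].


i=0: 42!=29
i=1: 29==29 found!

Found at 1, 2 comps


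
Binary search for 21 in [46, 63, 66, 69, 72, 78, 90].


Step 1: lo=0, hi=6, mid=3, val=69
Step 2: lo=0, hi=2, mid=1, val=63
Step 3: lo=0, hi=0, mid=0, val=46

Not found


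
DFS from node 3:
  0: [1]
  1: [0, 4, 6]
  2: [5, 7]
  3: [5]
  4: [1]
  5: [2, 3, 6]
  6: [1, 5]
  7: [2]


Visit 3, push [5]
Visit 5, push [6, 2]
Visit 2, push [7]
Visit 7, push []
Visit 6, push [1]
Visit 1, push [4, 0]
Visit 0, push []
Visit 4, push []

DFS order: [3, 5, 2, 7, 6, 1, 0, 4]


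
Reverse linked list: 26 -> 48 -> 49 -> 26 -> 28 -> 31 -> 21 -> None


Step 1: curr=26, set curr.next=prev(None) | reversed so far: 26
Step 2: curr=48, set curr.next=prev(26) | reversed so far: 48 -> 26
Step 3: curr=49, set curr.next=prev(48) | reversed so far: 49 -> 48 -> 26
Step 4: curr=26, set curr.next=prev(49) | reversed so far: 26 -> 49 -> 48 -> 26
Step 5: curr=28, set curr.next=prev(26) | reversed so far: 28 -> 26 -> 49 -> 48 -> 26
Step 6: curr=31, set curr.next=prev(28) | reversed so far: 31 -> 28 -> 26 -> 49 -> 48 -> 26
Step 7: curr=21, set curr.next=prev(31) | reversed so far: 21 -> 31 -> 28 -> 26 -> 49 -> 48 -> 26

21 -> 31 -> 28 -> 26 -> 49 -> 48 -> 26 -> None


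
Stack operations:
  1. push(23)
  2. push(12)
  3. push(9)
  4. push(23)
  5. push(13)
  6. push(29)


push(23) -> [23]
push(12) -> [23, 12]
push(9) -> [23, 12, 9]
push(23) -> [23, 12, 9, 23]
push(13) -> [23, 12, 9, 23, 13]
push(29) -> [23, 12, 9, 23, 13, 29]

Final stack: [23, 12, 9, 23, 13, 29]


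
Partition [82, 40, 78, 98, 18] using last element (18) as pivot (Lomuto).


Pivot: 18
Place pivot at 0: [18, 40, 78, 98, 82]

Partitioned: [18, 40, 78, 98, 82]


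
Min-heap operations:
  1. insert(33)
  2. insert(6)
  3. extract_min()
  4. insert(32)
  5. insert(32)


insert(33) -> [33]
insert(6) -> [6, 33]
extract_min()->6, [33]
insert(32) -> [32, 33]
insert(32) -> [32, 33, 32]

Final heap: [32, 33, 32]


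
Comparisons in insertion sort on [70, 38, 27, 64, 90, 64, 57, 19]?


Algorithm: insertion sort
Input: [70, 38, 27, 64, 90, 64, 57, 19]
Sorted: [19, 27, 38, 57, 64, 64, 70, 90]

21


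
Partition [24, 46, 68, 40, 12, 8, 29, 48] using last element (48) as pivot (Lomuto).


Pivot: 48
  24 <= 48: advance i (no swap)
  46 <= 48: advance i (no swap)
  40 <= 48: swap -> [24, 46, 40, 68, 12, 8, 29, 48]
  12 <= 48: swap -> [24, 46, 40, 12, 68, 8, 29, 48]
  8 <= 48: swap -> [24, 46, 40, 12, 8, 68, 29, 48]
  29 <= 48: swap -> [24, 46, 40, 12, 8, 29, 68, 48]
Place pivot at 6: [24, 46, 40, 12, 8, 29, 48, 68]

Partitioned: [24, 46, 40, 12, 8, 29, 48, 68]


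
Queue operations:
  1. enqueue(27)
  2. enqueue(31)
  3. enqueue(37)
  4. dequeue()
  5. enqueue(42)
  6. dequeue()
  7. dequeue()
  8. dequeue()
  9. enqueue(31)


enqueue(27) -> [27]
enqueue(31) -> [27, 31]
enqueue(37) -> [27, 31, 37]
dequeue()->27, [31, 37]
enqueue(42) -> [31, 37, 42]
dequeue()->31, [37, 42]
dequeue()->37, [42]
dequeue()->42, []
enqueue(31) -> [31]

Final queue: [31]


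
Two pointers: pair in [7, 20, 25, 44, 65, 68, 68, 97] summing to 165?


lo=0(7)+hi=7(97)=104
lo=1(20)+hi=7(97)=117
lo=2(25)+hi=7(97)=122
lo=3(44)+hi=7(97)=141
lo=4(65)+hi=7(97)=162
lo=5(68)+hi=7(97)=165

Yes: 68+97=165


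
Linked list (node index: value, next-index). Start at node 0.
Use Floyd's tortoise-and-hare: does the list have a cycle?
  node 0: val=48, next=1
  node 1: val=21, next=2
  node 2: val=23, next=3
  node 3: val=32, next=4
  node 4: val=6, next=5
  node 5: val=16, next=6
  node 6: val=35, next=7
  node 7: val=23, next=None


Floyd's tortoise (slow, +1) and hare (fast, +2):
  init: slow=0, fast=0
  step 1: slow=1, fast=2
  step 2: slow=2, fast=4
  step 3: slow=3, fast=6
  step 4: fast 6->7->None, no cycle

Cycle: no


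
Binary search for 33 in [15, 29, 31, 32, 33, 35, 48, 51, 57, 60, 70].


Step 1: lo=0, hi=10, mid=5, val=35
Step 2: lo=0, hi=4, mid=2, val=31
Step 3: lo=3, hi=4, mid=3, val=32
Step 4: lo=4, hi=4, mid=4, val=33

Found at index 4


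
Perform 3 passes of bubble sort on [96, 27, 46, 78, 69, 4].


Initial: [96, 27, 46, 78, 69, 4]
Pass 1: [27, 46, 78, 69, 4, 96] (5 swaps)
Pass 2: [27, 46, 69, 4, 78, 96] (2 swaps)
Pass 3: [27, 46, 4, 69, 78, 96] (1 swaps)

After 3 passes: [27, 46, 4, 69, 78, 96]


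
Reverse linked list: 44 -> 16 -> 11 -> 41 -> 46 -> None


Step 1: curr=44, set curr.next=prev(None) | reversed so far: 44
Step 2: curr=16, set curr.next=prev(44) | reversed so far: 16 -> 44
Step 3: curr=11, set curr.next=prev(16) | reversed so far: 11 -> 16 -> 44
Step 4: curr=41, set curr.next=prev(11) | reversed so far: 41 -> 11 -> 16 -> 44
Step 5: curr=46, set curr.next=prev(41) | reversed so far: 46 -> 41 -> 11 -> 16 -> 44

46 -> 41 -> 11 -> 16 -> 44 -> None


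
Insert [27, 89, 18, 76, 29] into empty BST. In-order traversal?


Insert 27: root
Insert 89: R from 27
Insert 18: L from 27
Insert 76: R from 27 -> L from 89
Insert 29: R from 27 -> L from 89 -> L from 76

In-order: [18, 27, 29, 76, 89]


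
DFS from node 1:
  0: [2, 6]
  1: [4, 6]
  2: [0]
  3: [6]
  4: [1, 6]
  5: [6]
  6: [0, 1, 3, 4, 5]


Visit 1, push [6, 4]
Visit 4, push [6]
Visit 6, push [5, 3, 0]
Visit 0, push [2]
Visit 2, push []
Visit 3, push []
Visit 5, push []

DFS order: [1, 4, 6, 0, 2, 3, 5]


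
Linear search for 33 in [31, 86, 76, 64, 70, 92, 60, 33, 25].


i=0: 31!=33
i=1: 86!=33
i=2: 76!=33
i=3: 64!=33
i=4: 70!=33
i=5: 92!=33
i=6: 60!=33
i=7: 33==33 found!

Found at 7, 8 comps


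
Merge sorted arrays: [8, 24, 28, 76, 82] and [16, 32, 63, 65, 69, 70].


Take 8 from A
Take 16 from B
Take 24 from A
Take 28 from A
Take 32 from B
Take 63 from B
Take 65 from B
Take 69 from B
Take 70 from B

Merged: [8, 16, 24, 28, 32, 63, 65, 69, 70, 76, 82]


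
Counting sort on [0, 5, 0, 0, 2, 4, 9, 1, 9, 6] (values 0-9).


Input: [0, 5, 0, 0, 2, 4, 9, 1, 9, 6]
Counts: [3, 1, 1, 0, 1, 1, 1, 0, 0, 2]

Sorted: [0, 0, 0, 1, 2, 4, 5, 6, 9, 9]


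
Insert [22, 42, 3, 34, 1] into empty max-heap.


Insert 22: [22]
Insert 42: [42, 22]
Insert 3: [42, 22, 3]
Insert 34: [42, 34, 3, 22]
Insert 1: [42, 34, 3, 22, 1]

Final heap: [42, 34, 3, 22, 1]


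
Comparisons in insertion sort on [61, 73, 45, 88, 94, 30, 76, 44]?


Algorithm: insertion sort
Input: [61, 73, 45, 88, 94, 30, 76, 44]
Sorted: [30, 44, 45, 61, 73, 76, 88, 94]

20


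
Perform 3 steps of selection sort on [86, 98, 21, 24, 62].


Initial: [86, 98, 21, 24, 62]
Step 1: min=21 at 2
  Swap: [21, 98, 86, 24, 62]
Step 2: min=24 at 3
  Swap: [21, 24, 86, 98, 62]
Step 3: min=62 at 4
  Swap: [21, 24, 62, 98, 86]

After 3 steps: [21, 24, 62, 98, 86]


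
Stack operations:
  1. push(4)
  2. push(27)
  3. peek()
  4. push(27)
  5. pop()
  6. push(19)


push(4) -> [4]
push(27) -> [4, 27]
peek()->27
push(27) -> [4, 27, 27]
pop()->27, [4, 27]
push(19) -> [4, 27, 19]

Final stack: [4, 27, 19]


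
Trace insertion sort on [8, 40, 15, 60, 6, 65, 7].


Initial: [8, 40, 15, 60, 6, 65, 7]
Insert 40: [8, 40, 15, 60, 6, 65, 7]
Insert 15: [8, 15, 40, 60, 6, 65, 7]
Insert 60: [8, 15, 40, 60, 6, 65, 7]
Insert 6: [6, 8, 15, 40, 60, 65, 7]
Insert 65: [6, 8, 15, 40, 60, 65, 7]
Insert 7: [6, 7, 8, 15, 40, 60, 65]

Sorted: [6, 7, 8, 15, 40, 60, 65]


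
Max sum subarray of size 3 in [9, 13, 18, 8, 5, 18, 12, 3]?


[0:3]: 40
[1:4]: 39
[2:5]: 31
[3:6]: 31
[4:7]: 35
[5:8]: 33

Max: 40 at [0:3]


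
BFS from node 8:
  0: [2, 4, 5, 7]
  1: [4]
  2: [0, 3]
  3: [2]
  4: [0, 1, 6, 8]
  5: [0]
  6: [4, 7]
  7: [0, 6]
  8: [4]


Visit 8, enqueue [4]
Visit 4, enqueue [0, 1, 6]
Visit 0, enqueue [2, 5, 7]
Visit 1, enqueue []
Visit 6, enqueue []
Visit 2, enqueue [3]
Visit 5, enqueue []
Visit 7, enqueue []
Visit 3, enqueue []

BFS order: [8, 4, 0, 1, 6, 2, 5, 7, 3]


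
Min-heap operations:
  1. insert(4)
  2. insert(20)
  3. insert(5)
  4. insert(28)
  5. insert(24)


insert(4) -> [4]
insert(20) -> [4, 20]
insert(5) -> [4, 20, 5]
insert(28) -> [4, 20, 5, 28]
insert(24) -> [4, 20, 5, 28, 24]

Final heap: [4, 20, 5, 28, 24]


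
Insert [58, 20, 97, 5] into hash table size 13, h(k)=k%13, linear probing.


Insert 58: h=6 -> slot 6
Insert 20: h=7 -> slot 7
Insert 97: h=6, 2 probes -> slot 8
Insert 5: h=5 -> slot 5

Table: [None, None, None, None, None, 5, 58, 20, 97, None, None, None, None]


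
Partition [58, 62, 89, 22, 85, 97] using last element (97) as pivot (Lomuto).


Pivot: 97
  58 <= 97: advance i (no swap)
  62 <= 97: advance i (no swap)
  89 <= 97: advance i (no swap)
  22 <= 97: advance i (no swap)
  85 <= 97: advance i (no swap)
Place pivot at 5: [58, 62, 89, 22, 85, 97]

Partitioned: [58, 62, 89, 22, 85, 97]


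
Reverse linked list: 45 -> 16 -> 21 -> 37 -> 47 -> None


Step 1: curr=45, set curr.next=prev(None) | reversed so far: 45
Step 2: curr=16, set curr.next=prev(45) | reversed so far: 16 -> 45
Step 3: curr=21, set curr.next=prev(16) | reversed so far: 21 -> 16 -> 45
Step 4: curr=37, set curr.next=prev(21) | reversed so far: 37 -> 21 -> 16 -> 45
Step 5: curr=47, set curr.next=prev(37) | reversed so far: 47 -> 37 -> 21 -> 16 -> 45

47 -> 37 -> 21 -> 16 -> 45 -> None


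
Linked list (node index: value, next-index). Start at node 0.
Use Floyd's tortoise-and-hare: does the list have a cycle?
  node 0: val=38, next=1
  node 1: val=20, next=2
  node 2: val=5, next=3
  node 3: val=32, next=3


Floyd's tortoise (slow, +1) and hare (fast, +2):
  init: slow=0, fast=0
  step 1: slow=1, fast=2
  step 2: slow=2, fast=3
  step 3: slow=3, fast=3
  slow == fast at node 3: cycle detected

Cycle: yes


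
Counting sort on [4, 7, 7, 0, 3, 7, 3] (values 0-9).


Input: [4, 7, 7, 0, 3, 7, 3]
Counts: [1, 0, 0, 2, 1, 0, 0, 3, 0, 0]

Sorted: [0, 3, 3, 4, 7, 7, 7]


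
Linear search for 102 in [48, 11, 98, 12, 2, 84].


i=0: 48!=102
i=1: 11!=102
i=2: 98!=102
i=3: 12!=102
i=4: 2!=102
i=5: 84!=102

Not found, 6 comps


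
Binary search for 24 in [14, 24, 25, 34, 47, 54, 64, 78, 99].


Step 1: lo=0, hi=8, mid=4, val=47
Step 2: lo=0, hi=3, mid=1, val=24

Found at index 1


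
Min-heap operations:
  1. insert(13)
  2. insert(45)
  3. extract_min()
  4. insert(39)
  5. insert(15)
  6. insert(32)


insert(13) -> [13]
insert(45) -> [13, 45]
extract_min()->13, [45]
insert(39) -> [39, 45]
insert(15) -> [15, 45, 39]
insert(32) -> [15, 32, 39, 45]

Final heap: [15, 32, 39, 45]


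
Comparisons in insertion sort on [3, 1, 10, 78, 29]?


Algorithm: insertion sort
Input: [3, 1, 10, 78, 29]
Sorted: [1, 3, 10, 29, 78]

5


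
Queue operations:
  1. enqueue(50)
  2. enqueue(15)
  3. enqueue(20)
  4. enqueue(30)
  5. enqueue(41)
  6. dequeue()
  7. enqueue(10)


enqueue(50) -> [50]
enqueue(15) -> [50, 15]
enqueue(20) -> [50, 15, 20]
enqueue(30) -> [50, 15, 20, 30]
enqueue(41) -> [50, 15, 20, 30, 41]
dequeue()->50, [15, 20, 30, 41]
enqueue(10) -> [15, 20, 30, 41, 10]

Final queue: [15, 20, 30, 41, 10]


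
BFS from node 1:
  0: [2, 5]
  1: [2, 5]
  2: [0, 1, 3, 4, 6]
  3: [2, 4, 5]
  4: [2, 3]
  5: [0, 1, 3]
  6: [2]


Visit 1, enqueue [2, 5]
Visit 2, enqueue [0, 3, 4, 6]
Visit 5, enqueue []
Visit 0, enqueue []
Visit 3, enqueue []
Visit 4, enqueue []
Visit 6, enqueue []

BFS order: [1, 2, 5, 0, 3, 4, 6]


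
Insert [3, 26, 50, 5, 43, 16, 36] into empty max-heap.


Insert 3: [3]
Insert 26: [26, 3]
Insert 50: [50, 3, 26]
Insert 5: [50, 5, 26, 3]
Insert 43: [50, 43, 26, 3, 5]
Insert 16: [50, 43, 26, 3, 5, 16]
Insert 36: [50, 43, 36, 3, 5, 16, 26]

Final heap: [50, 43, 36, 3, 5, 16, 26]


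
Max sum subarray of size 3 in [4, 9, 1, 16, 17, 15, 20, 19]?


[0:3]: 14
[1:4]: 26
[2:5]: 34
[3:6]: 48
[4:7]: 52
[5:8]: 54

Max: 54 at [5:8]


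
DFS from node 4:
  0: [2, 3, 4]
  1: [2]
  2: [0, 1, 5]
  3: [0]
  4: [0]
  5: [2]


Visit 4, push [0]
Visit 0, push [3, 2]
Visit 2, push [5, 1]
Visit 1, push []
Visit 5, push []
Visit 3, push []

DFS order: [4, 0, 2, 1, 5, 3]


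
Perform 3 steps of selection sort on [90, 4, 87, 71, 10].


Initial: [90, 4, 87, 71, 10]
Step 1: min=4 at 1
  Swap: [4, 90, 87, 71, 10]
Step 2: min=10 at 4
  Swap: [4, 10, 87, 71, 90]
Step 3: min=71 at 3
  Swap: [4, 10, 71, 87, 90]

After 3 steps: [4, 10, 71, 87, 90]


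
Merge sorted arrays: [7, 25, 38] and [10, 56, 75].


Take 7 from A
Take 10 from B
Take 25 from A
Take 38 from A

Merged: [7, 10, 25, 38, 56, 75]


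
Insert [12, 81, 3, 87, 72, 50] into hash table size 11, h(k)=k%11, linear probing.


Insert 12: h=1 -> slot 1
Insert 81: h=4 -> slot 4
Insert 3: h=3 -> slot 3
Insert 87: h=10 -> slot 10
Insert 72: h=6 -> slot 6
Insert 50: h=6, 1 probes -> slot 7

Table: [None, 12, None, 3, 81, None, 72, 50, None, None, 87]


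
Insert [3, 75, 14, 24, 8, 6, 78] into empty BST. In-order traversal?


Insert 3: root
Insert 75: R from 3
Insert 14: R from 3 -> L from 75
Insert 24: R from 3 -> L from 75 -> R from 14
Insert 8: R from 3 -> L from 75 -> L from 14
Insert 6: R from 3 -> L from 75 -> L from 14 -> L from 8
Insert 78: R from 3 -> R from 75

In-order: [3, 6, 8, 14, 24, 75, 78]


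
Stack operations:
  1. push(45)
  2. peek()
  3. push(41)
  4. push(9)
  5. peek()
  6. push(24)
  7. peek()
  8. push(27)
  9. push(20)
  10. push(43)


push(45) -> [45]
peek()->45
push(41) -> [45, 41]
push(9) -> [45, 41, 9]
peek()->9
push(24) -> [45, 41, 9, 24]
peek()->24
push(27) -> [45, 41, 9, 24, 27]
push(20) -> [45, 41, 9, 24, 27, 20]
push(43) -> [45, 41, 9, 24, 27, 20, 43]

Final stack: [45, 41, 9, 24, 27, 20, 43]


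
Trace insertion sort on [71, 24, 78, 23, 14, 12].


Initial: [71, 24, 78, 23, 14, 12]
Insert 24: [24, 71, 78, 23, 14, 12]
Insert 78: [24, 71, 78, 23, 14, 12]
Insert 23: [23, 24, 71, 78, 14, 12]
Insert 14: [14, 23, 24, 71, 78, 12]
Insert 12: [12, 14, 23, 24, 71, 78]

Sorted: [12, 14, 23, 24, 71, 78]


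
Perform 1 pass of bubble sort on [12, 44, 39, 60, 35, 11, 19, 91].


Initial: [12, 44, 39, 60, 35, 11, 19, 91]
Pass 1: [12, 39, 44, 35, 11, 19, 60, 91] (4 swaps)

After 1 pass: [12, 39, 44, 35, 11, 19, 60, 91]


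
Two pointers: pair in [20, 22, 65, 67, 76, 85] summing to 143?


lo=0(20)+hi=5(85)=105
lo=1(22)+hi=5(85)=107
lo=2(65)+hi=5(85)=150
lo=2(65)+hi=4(76)=141
lo=3(67)+hi=4(76)=143

Yes: 67+76=143
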